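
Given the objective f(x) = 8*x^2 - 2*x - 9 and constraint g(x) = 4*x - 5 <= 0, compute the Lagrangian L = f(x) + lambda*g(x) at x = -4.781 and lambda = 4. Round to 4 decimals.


Step 1: Evaluate f(x).
f(-4.781) = 8*(-4.781)^2 - 2*(-4.781) - 9 = 183.4257
Step 2: Evaluate g(x).
g(-4.781) = 4*-4.781 - 5 = -24.124
Step 3: Compute Lagrangian.
L = 183.4257 + 4*-24.124 = 86.9297


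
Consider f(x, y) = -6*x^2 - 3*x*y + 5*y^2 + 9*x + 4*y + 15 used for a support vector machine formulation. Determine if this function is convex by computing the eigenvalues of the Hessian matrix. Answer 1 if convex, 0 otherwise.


The Hessian of f(x,y) = -6*x^2 - 3*x*y + 5*y^2 + 9*x + 4*y + 15 is:
H = [[-12, -3], [-3, 10]]
Trace = -12 + 10 = -2
Determinant = -12*10 - (-3)^2 = -129
Discriminant = (-2)^2 - 4*-129 = 520.0
Eigenvalues: lambda_1 = -12.4018, lambda_2 = 10.4018
The function is not convex.

0


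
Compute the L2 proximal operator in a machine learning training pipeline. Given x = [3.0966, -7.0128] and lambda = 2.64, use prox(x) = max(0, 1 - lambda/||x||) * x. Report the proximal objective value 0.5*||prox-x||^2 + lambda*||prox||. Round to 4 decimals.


Step 1: Compute ||x||.
||x|| = 7.666
Step 2: Compute scaling factor.
scale = max(0, 1 - 2.64/7.666) = 0.6556
Step 3: prox(x) = [2.0302, -4.5978]
||prox(x)|| = 5.026
Step 4: Proximal objective.
0.5*||prox-x||^2 = 3.4848
lambda*||prox|| = 13.2686
Total = 16.7536


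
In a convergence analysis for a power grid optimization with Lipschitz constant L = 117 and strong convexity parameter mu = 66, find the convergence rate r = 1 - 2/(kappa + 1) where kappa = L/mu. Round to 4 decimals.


Step 1: Compute the condition number.
kappa = L/mu = 117/66 = 1.7727
Step 2: Compute the convergence rate.
r = 1 - 2/(kappa + 1) = 1 - 2*mu/(L + mu) = (L - mu)/(L + mu) = 51/183 = 0.2787


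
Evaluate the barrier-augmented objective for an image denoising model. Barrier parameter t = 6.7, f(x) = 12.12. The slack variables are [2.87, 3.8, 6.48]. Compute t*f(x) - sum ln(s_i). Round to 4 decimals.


Step 1: Compute log-barrier.
ln values: [1.0543, 1.335, 1.8687]
phi = -(1.0543 + 1.335 + 1.8687) = -4.258
Step 2: Compute augmented objective.
t*f(x) = 6.7*12.12 = 81.204
Total = 81.204 - 4.258 = 76.946


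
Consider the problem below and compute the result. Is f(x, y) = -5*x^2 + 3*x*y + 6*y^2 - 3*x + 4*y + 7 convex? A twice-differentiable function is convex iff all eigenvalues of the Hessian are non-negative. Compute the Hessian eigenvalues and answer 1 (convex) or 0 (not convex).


The Hessian of f(x,y) = -5*x^2 + 3*x*y + 6*y^2 - 3*x + 4*y + 7 is:
H = [[-10, 3], [3, 12]]
Trace = -10 + 12 = 2
Determinant = -10*12 - (3)^2 = -129
Discriminant = (2)^2 - 4*-129 = 520.0
Eigenvalues: lambda_1 = -10.4018, lambda_2 = 12.4018
The function is not convex.

0


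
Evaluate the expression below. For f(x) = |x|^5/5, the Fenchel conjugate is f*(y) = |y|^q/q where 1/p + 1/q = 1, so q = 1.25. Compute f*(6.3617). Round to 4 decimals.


The conjugate exponent q satisfies 1/p + 1/q = 1.
p = 5, so q = 5/(5 - 1) = 1.25
|y|^q = 6.3617^1.25 = 10.1034
f*(6.3617) = 10.1034 / 1.25 = 8.0827


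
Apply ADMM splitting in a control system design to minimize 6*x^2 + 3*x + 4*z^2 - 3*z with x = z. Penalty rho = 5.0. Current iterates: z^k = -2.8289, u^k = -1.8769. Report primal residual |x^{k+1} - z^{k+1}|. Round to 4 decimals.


ADMM iteration with rho = 5.0, z^k = -2.8289, u^k = -1.8769
Step 1: x-update.
Minimize 6*x^2 + 3*x + (5.0/2)*(x + 2.8289 - 1.8769)^2
FOC: (2*6 + 5.0)*x = -3 + 5.0*(-2.8289 + 1.8769)
x^{k+1} = -0.4565
Step 2: z-update.
Minimize 4*z^2 - 3*z + (5.0/2)*(-0.4565 - z - 1.8769)^2
FOC: (2*4 + 5.0)*z = 3 + 5.0*(-0.4565 - 1.8769)
z^{k+1} = -0.6667
Step 3: u-update.
u^{k+1} = -1.8769 - 0.4565 + 0.6667 = -1.6667
Step 4: Primal residual = |-0.4565 + 0.6667| = 0.2102


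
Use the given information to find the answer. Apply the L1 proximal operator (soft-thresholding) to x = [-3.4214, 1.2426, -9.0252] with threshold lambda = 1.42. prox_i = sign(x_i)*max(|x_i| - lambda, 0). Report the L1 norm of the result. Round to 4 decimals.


Soft-thresholding with lambda = 1.42:
prox(-3.4214) = sign(-3.4214)*max(|-3.4214| - 1.42, 0) = -2.0014
prox(1.2426) = sign(1.2426)*max(|1.2426| - 1.42, 0) = 0.0
prox(-9.0252) = sign(-9.0252)*max(|-9.0252| - 1.42, 0) = -7.6052
prox(x) = [-2.0014, 0.0, -7.6052]
||prox(x)||_1 = 2.0014 + 0.0 + 7.6052 = 9.6066


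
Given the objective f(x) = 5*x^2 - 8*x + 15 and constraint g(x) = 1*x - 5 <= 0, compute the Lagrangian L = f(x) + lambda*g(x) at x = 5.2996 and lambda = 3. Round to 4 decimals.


Step 1: Evaluate f(x).
f(5.2996) = 5*5.2996^2 - 8*5.2996 + 15 = 113.032
Step 2: Evaluate g(x).
g(5.2996) = 1*5.2996 - 5 = 0.2996
Step 3: Compute Lagrangian.
L = 113.032 + 3*0.2996 = 113.9308


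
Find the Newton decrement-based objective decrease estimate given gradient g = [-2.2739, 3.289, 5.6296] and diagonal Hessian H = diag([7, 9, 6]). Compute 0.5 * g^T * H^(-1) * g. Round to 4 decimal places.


Step 1: H is diagonal, so H^(-1) * g = [-0.3248, 0.3654, 0.9383].
Step 2: g^T H^(-1) g = sum_i g_i^2 / H_ii
  = (-2.2739)^2/7 + (3.289)^2/9 + (5.6296)^2/6
  = 0.7387 + 1.2019 + 5.2821 = 7.2227
Step 3: Objective decrease = 0.5 * g^T H^(-1) g = 3.6113


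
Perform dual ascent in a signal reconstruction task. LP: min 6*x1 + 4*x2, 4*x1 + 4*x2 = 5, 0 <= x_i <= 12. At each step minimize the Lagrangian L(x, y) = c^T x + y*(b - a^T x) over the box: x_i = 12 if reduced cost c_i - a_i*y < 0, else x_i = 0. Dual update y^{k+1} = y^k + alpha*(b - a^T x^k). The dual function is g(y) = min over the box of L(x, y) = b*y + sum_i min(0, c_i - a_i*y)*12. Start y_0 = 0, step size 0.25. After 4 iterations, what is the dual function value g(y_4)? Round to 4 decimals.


Dual ascent for LP: min 6*x1 + 4*x2, 4*x1 + 4*x2 = 5, 0 <= x_i <= 12
Step 1: y^k = 0.0, reduced costs: (6.0, 4.0)
  x^k = (0.0, 0.0), subgradient = b - a^T x = 5.0
  y^{k+1} = 0.0 + 0.25*5.0 = 1.25
Step 2: y^k = 1.25, reduced costs: (1.0, -1.0)
  x^k = (0.0, 12.0), subgradient = b - a^T x = -43.0
  y^{k+1} = 1.25 + 0.25*-43.0 = -9.5
Step 3: y^k = -9.5, reduced costs: (44.0, 42.0)
  x^k = (0.0, 0.0), subgradient = b - a^T x = 5.0
  y^{k+1} = -9.5 + 0.25*5.0 = -8.25
Step 4: y^k = -8.25, reduced costs: (39.0, 37.0)
  x^k = (0.0, 0.0), subgradient = b - a^T x = 5.0
  y^{k+1} = -8.25 + 0.25*5.0 = -7.0
Dual objective at y_4 = -7.0: reduced costs (34.0, 32.0), box minimizer x = (0.0, 0.0)
g(y_4) = b*y + (c1 - a1*y)*x1 + (c2 - a2*y)*x2 = 5*(-7.0) + 34.0*0.0 + 32.0*0.0 = -35.0 + 0.0 + 0.0 = -35.0


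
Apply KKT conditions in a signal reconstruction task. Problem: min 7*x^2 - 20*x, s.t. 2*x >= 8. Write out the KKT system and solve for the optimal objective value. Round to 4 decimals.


Step 1: Try lambda = 0 (constraint inactive).
x_unc = 20/(2*7) = 1.4286
Check: 2*1.4286 = 2.8572 < 8 -- violated!
Step 2: Constraint must be active: 2*x = 8
x* = 8/2 = 4.0
lambda = (2*7*4.0 - 20)/2 = 18.0
Step 3: Compute optimal value.
f(x*) = 7*4.0^2 - 20*4.0 = 32.0


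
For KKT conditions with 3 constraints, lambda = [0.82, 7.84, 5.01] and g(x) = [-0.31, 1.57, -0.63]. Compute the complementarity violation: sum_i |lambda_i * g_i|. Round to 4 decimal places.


KKT complementary slackness check:
lambda_1 * g_1 = 0.82 * -0.31 = -0.2542
lambda_2 * g_2 = 7.84 * 1.57 = 12.3088
lambda_3 * g_3 = 5.01 * -0.63 = -3.1563
Total violation = 0.2542 + 12.3088 + 3.1563 = 15.7193


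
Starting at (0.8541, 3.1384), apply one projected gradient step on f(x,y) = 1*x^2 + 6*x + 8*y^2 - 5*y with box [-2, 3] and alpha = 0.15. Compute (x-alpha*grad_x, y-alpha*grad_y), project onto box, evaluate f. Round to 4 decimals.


Step 1: Compute gradient at (0.8541, 3.1384).
grad_x = 2*1*0.8541 + 6 = 7.7082
grad_y = 2*8*3.1384 - 5 = 45.2144
Step 2: Gradient step.
x_raw = 0.8541 - 0.15*7.7082 = -0.3021
y_raw = 3.1384 - 0.15*45.2144 = -3.6438
Step 3: Project onto [-2, 3].
x_proj = clip(-0.3021) = -0.3021
y_proj = clip(-3.6438) = -2.0
Step 4: Evaluate f.
f(-0.3021, -2.0) = 40.2785


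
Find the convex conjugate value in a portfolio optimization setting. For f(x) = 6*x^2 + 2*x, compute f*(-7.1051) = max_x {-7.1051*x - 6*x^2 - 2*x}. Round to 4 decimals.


f*(y) = sup_x {y*x - a*x^2 - b*x} = sup_x {(y-b)*x - a*x^2}
FOC: (y - b) - 2a*x = 0 => x* = (y - b)/(2a)
x* = (-7.1051 - 2)/(2*6) = -0.7588
f*(-7.1051) = (y-b)^2/(4a) = (-7.1051 - 2)^2/(4*6)
= 82.9028/24 = 3.4543


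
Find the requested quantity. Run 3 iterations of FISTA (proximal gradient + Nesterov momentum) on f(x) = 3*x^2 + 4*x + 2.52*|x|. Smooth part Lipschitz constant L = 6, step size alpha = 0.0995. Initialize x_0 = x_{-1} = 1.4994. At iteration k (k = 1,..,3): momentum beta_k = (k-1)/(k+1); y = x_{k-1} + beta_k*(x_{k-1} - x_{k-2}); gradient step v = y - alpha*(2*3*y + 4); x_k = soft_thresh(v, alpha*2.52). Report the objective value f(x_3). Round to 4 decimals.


FISTA on f(x) = 3*x^2 + 4*x + 2.52*|x|
L = 6, alpha = 0.0995
Iteration 1: beta = 0.0, y = 1.4994 + 0.0*(1.4994 - 1.4994) = 1.4994
  grad(y) = 12.9964, v = y - alpha*grad = 0.2063
  prox(v) = soft_thresh(0.2063, 0.2507) = 0.0
Iteration 2: beta = 0.3333, y = 0.0 + 0.3333*(0.0 - 1.4994) = -0.4998
  grad(y) = 1.0012, v = y - alpha*grad = -0.5994
  prox(v) = soft_thresh(-0.5994, 0.2507) = -0.3487
Iteration 3: beta = 0.5, y = -0.3487 + 0.5*(-0.3487 - 0.0) = -0.523
  grad(y) = 0.8619, v = y - alpha*grad = -0.6088
  prox(v) = soft_thresh(-0.6088, 0.2507) = -0.358
f(x_3) = 3*(-0.358)^2 + 4*(-0.358) + 2.52*|-0.358| = -0.1453


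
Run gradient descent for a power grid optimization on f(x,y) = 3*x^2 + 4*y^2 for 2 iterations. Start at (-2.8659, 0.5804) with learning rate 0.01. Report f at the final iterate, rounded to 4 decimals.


Gradient descent on f(x,y) = 3*x^2 + 4*y^2.
Starting point: (-2.8659, 0.5804), alpha = 0.01
Step 1: grad_x = 2*3*-2.8659 = -17.1954, grad_y = 2*4*0.5804 = 4.6432
  x_1 = -2.8659 - 0.01*-17.1954 = -2.6939
  y_1 = 0.5804 - 0.01*4.6432 = 0.534
Step 2: grad_x = 2*3*-2.6939 = -16.1637, grad_y = 2*4*0.534 = 4.2717
  x_2 = -2.6939 - 0.01*-16.1637 = -2.5323
  y_2 = 0.534 - 0.01*4.2717 = 0.4913
f(-2.5323, 0.4913) = 3*(-2.5323)^2 + 4*0.4913^2 = 20.2031


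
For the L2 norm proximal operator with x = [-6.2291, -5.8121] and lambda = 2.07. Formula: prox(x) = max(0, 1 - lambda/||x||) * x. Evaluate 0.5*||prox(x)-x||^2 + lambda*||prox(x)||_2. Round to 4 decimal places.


Step 1: Compute ||x||.
||x|| = 8.5195
Step 2: Compute scaling factor.
scale = max(0, 1 - 2.07/8.5195) = 0.757
Step 3: prox(x) = [-4.7156, -4.3999]
||prox(x)|| = 6.4495
Step 4: Proximal objective.
0.5*||prox-x||^2 = 2.1425
lambda*||prox|| = 13.3505
Total = 15.493


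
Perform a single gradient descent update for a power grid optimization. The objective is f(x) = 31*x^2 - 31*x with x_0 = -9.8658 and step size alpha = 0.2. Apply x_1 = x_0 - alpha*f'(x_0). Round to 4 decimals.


We compute the gradient at x_0 and apply the update.
f'(x) = 62*x - 31
f'(-9.8658) = 62*-9.8658 - 31 = -642.6796
x_1 = -9.8658 - 0.2*-642.6796 = 118.6701


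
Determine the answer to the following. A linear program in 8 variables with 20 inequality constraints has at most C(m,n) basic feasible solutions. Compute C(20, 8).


Each vertex corresponds to some choice of n active constraints out of m, so the number of vertices is at most C(m, n) = m! / (n!(m-n)!).
m = 20, n = 8
Numerator: 20 * 19 * 18 * 17 * 16 * 15 * 14 * 13
Denominator: 8! = 40320
C(20, 8) = 125970


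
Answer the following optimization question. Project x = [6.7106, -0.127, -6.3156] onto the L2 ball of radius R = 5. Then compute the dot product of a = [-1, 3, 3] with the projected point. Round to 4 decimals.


Step 1: Compute ||x|| (intermediates to 6 decimals).
||x|| = sqrt(6.7106^2 + (-0.127)^2 + (-6.3156)^2) = 9.216023
Step 2: Project.
Since ||x|| > R, scale = R/||x|| = 5/9.216023 = 0.542533, proj(x) = scale * x
proj(x) = [3.640722, -0.068902, -3.426421]
Step 3: Dot product.
a^T * proj(x) = -1*3.640722 + 3*(-0.068902) + 3*(-3.426421) = -14.1267


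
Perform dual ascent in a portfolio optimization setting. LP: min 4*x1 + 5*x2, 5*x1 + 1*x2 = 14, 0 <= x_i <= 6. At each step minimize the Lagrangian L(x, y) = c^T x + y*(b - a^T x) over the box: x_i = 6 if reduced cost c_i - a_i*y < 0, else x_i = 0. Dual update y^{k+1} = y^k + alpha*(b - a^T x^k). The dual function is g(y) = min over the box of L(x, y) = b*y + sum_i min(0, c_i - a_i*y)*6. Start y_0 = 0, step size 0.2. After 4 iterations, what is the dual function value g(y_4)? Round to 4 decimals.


Dual ascent for LP: min 4*x1 + 5*x2, 5*x1 + 1*x2 = 14, 0 <= x_i <= 6
Step 1: y^k = 0.0, reduced costs: (4.0, 5.0)
  x^k = (0.0, 0.0), subgradient = b - a^T x = 14.0
  y^{k+1} = 0.0 + 0.2*14.0 = 2.8
Step 2: y^k = 2.8, reduced costs: (-10.0, 2.2)
  x^k = (6.0, 0.0), subgradient = b - a^T x = -16.0
  y^{k+1} = 2.8 + 0.2*-16.0 = -0.4
Step 3: y^k = -0.4, reduced costs: (6.0, 5.4)
  x^k = (0.0, 0.0), subgradient = b - a^T x = 14.0
  y^{k+1} = -0.4 + 0.2*14.0 = 2.4
Step 4: y^k = 2.4, reduced costs: (-8.0, 2.6)
  x^k = (6.0, 0.0), subgradient = b - a^T x = -16.0
  y^{k+1} = 2.4 + 0.2*-16.0 = -0.8
Dual objective at y_4 = -0.8: reduced costs (8.0, 5.8), box minimizer x = (0.0, 0.0)
g(y_4) = b*y + (c1 - a1*y)*x1 + (c2 - a2*y)*x2 = 14*(-0.8) + 8.0*0.0 + 5.8*0.0 = -11.2 + 0.0 + 0.0 = -11.2


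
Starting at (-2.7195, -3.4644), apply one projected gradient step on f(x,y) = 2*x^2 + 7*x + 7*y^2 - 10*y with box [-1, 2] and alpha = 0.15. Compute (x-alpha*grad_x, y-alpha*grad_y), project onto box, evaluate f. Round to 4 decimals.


Step 1: Compute gradient at (-2.7195, -3.4644).
grad_x = 2*2*-2.7195 + 7 = -3.878
grad_y = 2*7*-3.4644 - 10 = -58.5016
Step 2: Gradient step.
x_raw = -2.7195 - 0.15*-3.878 = -2.1378
y_raw = -3.4644 - 0.15*-58.5016 = 5.3108
Step 3: Project onto [-1, 2].
x_proj = clip(-2.1378) = -1.0
y_proj = clip(5.3108) = 2.0
Step 4: Evaluate f.
f(-1.0, 2.0) = 3.0


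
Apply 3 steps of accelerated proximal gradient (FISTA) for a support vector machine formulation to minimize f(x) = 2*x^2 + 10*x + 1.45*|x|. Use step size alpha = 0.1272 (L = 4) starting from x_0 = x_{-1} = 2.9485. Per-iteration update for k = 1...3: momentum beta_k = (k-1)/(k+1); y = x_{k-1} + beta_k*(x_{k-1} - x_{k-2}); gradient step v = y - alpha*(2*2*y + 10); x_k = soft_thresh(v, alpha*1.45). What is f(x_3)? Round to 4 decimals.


FISTA on f(x) = 2*x^2 + 10*x + 1.45*|x|
L = 4, alpha = 0.1272
Iteration 1: beta = 0.0, y = 2.9485 + 0.0*(2.9485 - 2.9485) = 2.9485
  grad(y) = 21.794, v = y - alpha*grad = 0.1763
  prox(v) = soft_thresh(0.1763, 0.1844) = 0.0
Iteration 2: beta = 0.3333, y = 0.0 + 0.3333*(0.0 - 2.9485) = -0.9828
  grad(y) = 6.0687, v = y - alpha*grad = -1.7548
  prox(v) = soft_thresh(-1.7548, 0.1844) = -1.5703
Iteration 3: beta = 0.5, y = -1.5703 + 0.5*(-1.5703 - 0.0) = -2.3555
  grad(y) = 0.578, v = y - alpha*grad = -2.429
  prox(v) = soft_thresh(-2.429, 0.1844) = -2.2446
f(x_3) = 2*(-2.2446)^2 + 10*(-2.2446) + 1.45*|-2.2446| = -9.1149


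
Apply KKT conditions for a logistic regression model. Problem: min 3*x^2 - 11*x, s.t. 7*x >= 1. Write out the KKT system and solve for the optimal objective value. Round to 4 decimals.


Step 1: Try lambda = 0 (constraint inactive).
Stationarity: 2*3*x - 11 = 0
x* = 11/(2*3) = 11/6 = 1.8333 (rounded; the exact value 11/6 is used below)
Check constraint: 7*1.8333 = 12.8331 >= 1 -- satisfied.
Step 2: Compute optimal value.
f(x*) = 3*(11/6)^2 - 11*(11/6) = -10.0833


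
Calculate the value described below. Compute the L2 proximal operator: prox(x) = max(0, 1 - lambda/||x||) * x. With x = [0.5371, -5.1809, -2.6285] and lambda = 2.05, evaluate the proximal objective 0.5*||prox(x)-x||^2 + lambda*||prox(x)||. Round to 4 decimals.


Step 1: Compute ||x||.
||x|| = 5.8343
Step 2: Compute scaling factor.
scale = max(0, 1 - 2.05/5.8343) = 0.6486
Step 3: prox(x) = [0.3484, -3.3605, -1.7049]
||prox(x)|| = 3.7843
Step 4: Proximal objective.
0.5*||prox-x||^2 = 2.1013
lambda*||prox|| = 7.7578
Total = 9.8591


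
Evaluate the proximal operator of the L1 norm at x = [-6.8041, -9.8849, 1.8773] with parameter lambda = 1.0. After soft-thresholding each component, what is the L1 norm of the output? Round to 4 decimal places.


Soft-thresholding with lambda = 1.0:
prox(-6.8041) = sign(-6.8041)*max(|-6.8041| - 1.0, 0) = -5.8041
prox(-9.8849) = sign(-9.8849)*max(|-9.8849| - 1.0, 0) = -8.8849
prox(1.8773) = sign(1.8773)*max(|1.8773| - 1.0, 0) = 0.8773
prox(x) = [-5.8041, -8.8849, 0.8773]
||prox(x)||_1 = 5.8041 + 8.8849 + 0.8773 = 15.5663


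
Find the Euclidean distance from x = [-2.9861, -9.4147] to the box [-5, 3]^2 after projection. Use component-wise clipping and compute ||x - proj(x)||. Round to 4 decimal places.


Project each component onto [-5, 3].
clip(-2.9861) = -2.9861, clip(-9.4147) = -5.0
Projection = [-2.9861, -5.0]
Squared diffs: [0.0, 19.4896]
Distance = sqrt(19.4896) = 4.4147


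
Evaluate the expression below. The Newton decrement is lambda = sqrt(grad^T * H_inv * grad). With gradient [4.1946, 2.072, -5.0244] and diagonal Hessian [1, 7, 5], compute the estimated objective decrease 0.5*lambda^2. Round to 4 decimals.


Step 1: H is diagonal, so H^(-1) * g = [4.1946, 0.296, -1.0049].
Step 2: g^T H^(-1) g = sum_i g_i^2 / H_ii
  = (4.1946)^2/1 + (2.072)^2/7 + (-5.0244)^2/5
  = 17.5947 + 0.6133 + 5.0489 = 23.2569
Step 3: Objective decrease = 0.5 * g^T H^(-1) g = 11.6285


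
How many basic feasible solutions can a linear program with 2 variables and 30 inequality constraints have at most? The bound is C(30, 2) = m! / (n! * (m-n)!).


Each vertex corresponds to some choice of n active constraints out of m, so the number of vertices is at most C(m, n) = m! / (n!(m-n)!).
m = 30, n = 2
Numerator: 30 * 29
Denominator: 2! = 2
C(30, 2) = 435


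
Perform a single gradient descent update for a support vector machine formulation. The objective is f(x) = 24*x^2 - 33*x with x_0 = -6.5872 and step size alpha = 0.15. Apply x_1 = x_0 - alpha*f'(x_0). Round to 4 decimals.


We compute the gradient at x_0 and apply the update.
f'(x) = 48*x - 33
f'(-6.5872) = 48*-6.5872 - 33 = -349.1856
x_1 = -6.5872 - 0.15*-349.1856 = 45.7906


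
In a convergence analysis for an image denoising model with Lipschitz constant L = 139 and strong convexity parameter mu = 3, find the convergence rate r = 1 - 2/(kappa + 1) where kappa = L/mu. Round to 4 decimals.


Step 1: Compute the condition number.
kappa = L/mu = 139/3 = 46.3333
Step 2: Compute the convergence rate.
r = 1 - 2/(kappa + 1) = 1 - 2*mu/(L + mu) = (L - mu)/(L + mu) = 136/142 = 0.9577


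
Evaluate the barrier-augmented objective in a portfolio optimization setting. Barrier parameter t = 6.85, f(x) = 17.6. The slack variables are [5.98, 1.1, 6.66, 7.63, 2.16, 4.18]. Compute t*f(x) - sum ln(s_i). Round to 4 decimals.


Step 1: Compute log-barrier.
ln values: [1.7884, 0.0953, 1.8961, 2.0321, 0.7701, 1.4303]
phi = -(1.7884 + 0.0953 + 1.8961 + 2.0321 + 0.7701 + 1.4303) = -8.0124
Step 2: Compute augmented objective.
t*f(x) = 6.85*17.6 = 120.56
Total = 120.56 - 8.0124 = 112.5476


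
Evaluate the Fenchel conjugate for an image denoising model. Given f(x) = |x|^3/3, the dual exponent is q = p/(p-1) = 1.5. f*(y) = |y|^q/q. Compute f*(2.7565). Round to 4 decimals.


The conjugate exponent q satisfies 1/p + 1/q = 1.
p = 3, so q = 3/(3 - 1) = 1.5
|y|^q = 2.7565^1.5 = 4.5765
f*(2.7565) = 4.5765 / 1.5 = 3.051


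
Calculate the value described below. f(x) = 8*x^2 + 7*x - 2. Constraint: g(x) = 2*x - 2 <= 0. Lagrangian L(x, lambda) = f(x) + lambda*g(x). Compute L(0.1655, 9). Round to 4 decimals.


Step 1: Evaluate f(x).
f(0.1655) = 8*0.1655^2 + 7*0.1655 - 2 = -0.6224
Step 2: Evaluate g(x).
g(0.1655) = 2*0.1655 - 2 = -1.669
Step 3: Compute Lagrangian.
L = -0.6224 + 9*-1.669 = -15.6434


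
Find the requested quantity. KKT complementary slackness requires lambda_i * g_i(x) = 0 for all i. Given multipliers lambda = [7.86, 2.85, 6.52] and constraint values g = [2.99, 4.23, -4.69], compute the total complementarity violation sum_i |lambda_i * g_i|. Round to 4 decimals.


KKT complementary slackness check:
lambda_1 * g_1 = 7.86 * 2.99 = 23.5014
lambda_2 * g_2 = 2.85 * 4.23 = 12.0555
lambda_3 * g_3 = 6.52 * -4.69 = -30.5788
Total violation = 23.5014 + 12.0555 + 30.5788 = 66.1357


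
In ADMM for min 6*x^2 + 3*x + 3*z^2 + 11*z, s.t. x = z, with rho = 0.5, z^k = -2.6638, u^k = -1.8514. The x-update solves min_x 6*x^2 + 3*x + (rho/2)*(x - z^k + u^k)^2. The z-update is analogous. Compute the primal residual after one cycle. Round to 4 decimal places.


ADMM iteration with rho = 0.5, z^k = -2.6638, u^k = -1.8514
Step 1: x-update.
Minimize 6*x^2 + 3*x + (0.5/2)*(x + 2.6638 - 1.8514)^2
FOC: (2*6 + 0.5)*x = -3 + 0.5*(-2.6638 + 1.8514)
x^{k+1} = -0.2725
Step 2: z-update.
Minimize 3*z^2 + 11*z + (0.5/2)*(-0.2725 - z - 1.8514)^2
FOC: (2*3 + 0.5)*z = -11 + 0.5*(-0.2725 - 1.8514)
z^{k+1} = -1.8557
Step 3: u-update.
u^{k+1} = -1.8514 - 0.2725 + 1.8557 = -0.2682
Step 4: Primal residual = |-0.2725 + 1.8557| = 1.5832


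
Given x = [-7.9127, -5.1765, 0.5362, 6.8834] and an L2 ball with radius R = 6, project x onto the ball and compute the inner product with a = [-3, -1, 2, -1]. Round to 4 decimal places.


Step 1: Compute ||x|| (intermediates to 6 decimals).
||x|| = sqrt((-7.9127)^2 + (-5.1765)^2 + 0.5362^2 + 6.8834^2) = 11.707932
Step 2: Project.
Since ||x|| > R, scale = R/||x|| = 6/11.707932 = 0.512473, proj(x) = scale * x
proj(x) = [-4.055045, -2.652816, 0.274788, 3.527557]
Step 3: Dot product.
a^T * proj(x) = -3*(-4.055045) - 1*(-2.652816) + 2*0.274788 - 1*3.527557 = 11.84


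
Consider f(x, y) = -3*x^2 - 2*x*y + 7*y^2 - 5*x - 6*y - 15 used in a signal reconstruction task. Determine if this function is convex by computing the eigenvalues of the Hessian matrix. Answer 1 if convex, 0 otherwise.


The Hessian of f(x,y) = -3*x^2 - 2*x*y + 7*y^2 - 5*x - 6*y - 15 is:
H = [[-6, -2], [-2, 14]]
Trace = -6 + 14 = 8
Determinant = -6*14 - (-2)^2 = -88
Discriminant = (8)^2 - 4*-88 = 416.0
Eigenvalues: lambda_1 = -6.198, lambda_2 = 14.198
The function is not convex.

0


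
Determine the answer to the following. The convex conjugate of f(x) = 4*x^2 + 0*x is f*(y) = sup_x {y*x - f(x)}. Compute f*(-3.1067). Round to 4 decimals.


f*(y) = sup_x {y*x - a*x^2 - b*x} = sup_x {(y-b)*x - a*x^2}
FOC: (y - b) - 2a*x = 0 => x* = (y - b)/(2a)
x* = (-3.1067 - 0)/(2*4) = -0.3883
f*(-3.1067) = (y-b)^2/(4a) = (-3.1067 - 0)^2/(4*4)
= 9.6516/16 = 0.6032


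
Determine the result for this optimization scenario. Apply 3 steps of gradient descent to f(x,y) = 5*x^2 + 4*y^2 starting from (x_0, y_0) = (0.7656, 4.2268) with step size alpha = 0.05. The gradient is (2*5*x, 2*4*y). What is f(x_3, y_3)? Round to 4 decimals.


Gradient descent on f(x,y) = 5*x^2 + 4*y^2.
Starting point: (0.7656, 4.2268), alpha = 0.05
Step 1: grad_x = 2*5*0.7656 = 7.656, grad_y = 2*4*4.2268 = 33.8144
  x_1 = 0.7656 - 0.05*7.656 = 0.3828
  y_1 = 4.2268 - 0.05*33.8144 = 2.5361
Step 2: grad_x = 2*5*0.3828 = 3.828, grad_y = 2*4*2.5361 = 20.2886
  x_2 = 0.3828 - 0.05*3.828 = 0.1914
  y_2 = 2.5361 - 0.05*20.2886 = 1.5216
Step 3: grad_x = 2*5*0.1914 = 1.914, grad_y = 2*4*1.5216 = 12.1732
  x_3 = 0.1914 - 0.05*1.914 = 0.0957
  y_3 = 1.5216 - 0.05*12.1732 = 0.913
f(0.0957, 0.913) = 5*0.0957^2 + 4*0.913^2 = 3.38


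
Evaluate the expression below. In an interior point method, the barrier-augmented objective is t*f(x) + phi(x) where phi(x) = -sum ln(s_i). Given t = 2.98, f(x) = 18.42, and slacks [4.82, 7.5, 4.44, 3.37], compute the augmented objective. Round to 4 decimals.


Step 1: Compute log-barrier.
ln values: [1.5728, 2.0149, 1.4907, 1.2149]
phi = -(1.5728 + 2.0149 + 1.4907 + 1.2149) = -6.2932
Step 2: Compute augmented objective.
t*f(x) = 2.98*18.42 = 54.8916
Total = 54.8916 - 6.2932 = 48.5984


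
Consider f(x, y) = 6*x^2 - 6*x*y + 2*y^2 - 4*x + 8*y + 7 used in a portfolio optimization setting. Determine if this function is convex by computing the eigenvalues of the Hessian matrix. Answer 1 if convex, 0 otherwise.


The Hessian of f(x,y) = 6*x^2 - 6*x*y + 2*y^2 - 4*x + 8*y + 7 is:
H = [[12, -6], [-6, 4]]
Trace = 12 + 4 = 16
Determinant = 12*4 - (-6)^2 = 12
Discriminant = (16)^2 - 4*12 = 208.0
Eigenvalues: lambda_1 = 0.7889, lambda_2 = 15.2111
The function is convex.

1


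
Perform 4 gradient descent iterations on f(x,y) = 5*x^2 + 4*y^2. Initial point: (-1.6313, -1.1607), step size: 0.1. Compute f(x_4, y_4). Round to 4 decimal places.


Gradient descent on f(x,y) = 5*x^2 + 4*y^2.
Starting point: (-1.6313, -1.1607), alpha = 0.1
Step 1: grad_x = 2*5*-1.6313 = -16.313, grad_y = 2*4*-1.1607 = -9.2856
  x_1 = -1.6313 - 0.1*-16.313 = 0.0
  y_1 = -1.1607 - 0.1*-9.2856 = -0.2321
Step 2: grad_x = 2*5*0.0 = 0.0, grad_y = 2*4*-0.2321 = -1.8571
  x_2 = 0.0 - 0.1*0.0 = 0.0
  y_2 = -0.2321 - 0.1*-1.8571 = -0.0464
Step 3: grad_x = 2*5*0.0 = 0.0, grad_y = 2*4*-0.0464 = -0.3714
  x_3 = 0.0 - 0.1*0.0 = 0.0
  y_3 = -0.0464 - 0.1*-0.3714 = -0.0093
Step 4: grad_x = 2*5*0.0 = 0.0, grad_y = 2*4*-0.0093 = -0.0743
  x_4 = 0.0 - 0.1*0.0 = 0.0
  y_4 = -0.0093 - 0.1*-0.0743 = -0.0019
f(0.0, -0.0019) = 5*0.0^2 + 4*(-0.0019)^2 = 0.0


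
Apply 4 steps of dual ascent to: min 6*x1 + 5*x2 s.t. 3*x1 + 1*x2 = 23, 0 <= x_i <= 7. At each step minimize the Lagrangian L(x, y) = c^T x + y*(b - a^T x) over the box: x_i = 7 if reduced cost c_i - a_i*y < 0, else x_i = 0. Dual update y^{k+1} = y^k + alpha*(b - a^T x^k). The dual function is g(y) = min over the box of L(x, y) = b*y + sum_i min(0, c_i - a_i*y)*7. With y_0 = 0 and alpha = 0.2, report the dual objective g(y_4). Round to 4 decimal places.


Dual ascent for LP: min 6*x1 + 5*x2, 3*x1 + 1*x2 = 23, 0 <= x_i <= 7
Step 1: y^k = 0.0, reduced costs: (6.0, 5.0)
  x^k = (0.0, 0.0), subgradient = b - a^T x = 23.0
  y^{k+1} = 0.0 + 0.2*23.0 = 4.6
Step 2: y^k = 4.6, reduced costs: (-7.8, 0.4)
  x^k = (7.0, 0.0), subgradient = b - a^T x = 2.0
  y^{k+1} = 4.6 + 0.2*2.0 = 5.0
Step 3: y^k = 5.0, reduced costs: (-9.0, 0.0)
  x^k = (7.0, 0.0), subgradient = b - a^T x = 2.0
  y^{k+1} = 5.0 + 0.2*2.0 = 5.4
Step 4: y^k = 5.4, reduced costs: (-10.2, -0.4)
  x^k = (7.0, 7.0), subgradient = b - a^T x = -5.0
  y^{k+1} = 5.4 + 0.2*-5.0 = 4.4
Dual objective at y_4 = 4.4: reduced costs (-7.2, 0.6), box minimizer x = (7.0, 0.0)
g(y_4) = b*y + (c1 - a1*y)*x1 + (c2 - a2*y)*x2 = 23*4.4 + (-7.2)*7.0 + 0.6*0.0 = 101.2 - 50.4 + 0.0 = 50.8


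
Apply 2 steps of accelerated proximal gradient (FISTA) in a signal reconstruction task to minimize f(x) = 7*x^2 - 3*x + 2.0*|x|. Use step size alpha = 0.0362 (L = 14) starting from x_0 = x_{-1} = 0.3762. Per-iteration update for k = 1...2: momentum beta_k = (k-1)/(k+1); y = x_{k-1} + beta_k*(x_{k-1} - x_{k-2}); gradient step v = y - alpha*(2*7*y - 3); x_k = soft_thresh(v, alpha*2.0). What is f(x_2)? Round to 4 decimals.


FISTA on f(x) = 7*x^2 - 3*x + 2.0*|x|
L = 14, alpha = 0.0362
Iteration 1: beta = 0.0, y = 0.3762 + 0.0*(0.3762 - 0.3762) = 0.3762
  grad(y) = 2.2668, v = y - alpha*grad = 0.2941
  prox(v) = soft_thresh(0.2941, 0.0724) = 0.2217
Iteration 2: beta = 0.3333, y = 0.2217 + 0.3333*(0.2217 - 0.3762) = 0.1703
  grad(y) = -0.6164, v = y - alpha*grad = 0.1926
  prox(v) = soft_thresh(0.1926, 0.0724) = 0.1202
f(x_2) = 7*0.1202^2 - 3*0.1202 + 2.0*|0.1202| = -0.0191


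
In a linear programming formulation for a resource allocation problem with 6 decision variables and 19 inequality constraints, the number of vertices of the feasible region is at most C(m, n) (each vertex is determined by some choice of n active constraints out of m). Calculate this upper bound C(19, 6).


Each vertex corresponds to some choice of n active constraints out of m, so the number of vertices is at most C(m, n) = m! / (n!(m-n)!).
m = 19, n = 6
Numerator: 19 * 18 * 17 * 16 * 15 * 14
Denominator: 6! = 720
C(19, 6) = 27132


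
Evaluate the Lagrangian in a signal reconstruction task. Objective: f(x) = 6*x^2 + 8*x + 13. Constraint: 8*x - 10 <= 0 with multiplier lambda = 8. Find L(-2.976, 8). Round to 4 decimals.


Step 1: Evaluate f(x).
f(-2.976) = 6*(-2.976)^2 + 8*(-2.976) + 13 = 42.3315
Step 2: Evaluate g(x).
g(-2.976) = 8*-2.976 - 10 = -33.808
Step 3: Compute Lagrangian.
L = 42.3315 + 8*-33.808 = -228.1325


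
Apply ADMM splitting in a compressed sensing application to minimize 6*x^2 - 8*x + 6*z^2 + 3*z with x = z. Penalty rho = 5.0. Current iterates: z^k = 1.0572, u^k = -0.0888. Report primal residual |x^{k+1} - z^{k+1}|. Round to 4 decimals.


ADMM iteration with rho = 5.0, z^k = 1.0572, u^k = -0.0888
Step 1: x-update.
Minimize 6*x^2 - 8*x + (5.0/2)*(x - 1.0572 - 0.0888)^2
FOC: (2*6 + 5.0)*x = 8 + 5.0*(1.0572 + 0.0888)
x^{k+1} = 0.8076
Step 2: z-update.
Minimize 6*z^2 + 3*z + (5.0/2)*(0.8076 - z - 0.0888)^2
FOC: (2*6 + 5.0)*z = -3 + 5.0*(0.8076 - 0.0888)
z^{k+1} = 0.035
Step 3: u-update.
u^{k+1} = -0.0888 + 0.8076 - 0.035 = 0.6839
Step 4: Primal residual = |0.8076 - 0.035| = 0.7727


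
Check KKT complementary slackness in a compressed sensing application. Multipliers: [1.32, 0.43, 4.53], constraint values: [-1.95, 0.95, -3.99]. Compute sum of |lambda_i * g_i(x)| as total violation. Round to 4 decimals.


KKT complementary slackness check:
lambda_1 * g_1 = 1.32 * -1.95 = -2.574
lambda_2 * g_2 = 0.43 * 0.95 = 0.4085
lambda_3 * g_3 = 4.53 * -3.99 = -18.0747
Total violation = 2.574 + 0.4085 + 18.0747 = 21.0572


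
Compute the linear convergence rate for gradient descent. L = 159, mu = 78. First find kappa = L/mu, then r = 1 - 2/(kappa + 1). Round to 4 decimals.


Step 1: Compute the condition number.
kappa = L/mu = 159/78 = 2.0385
Step 2: Compute the convergence rate.
r = 1 - 2/(kappa + 1) = 1 - 2*mu/(L + mu) = (L - mu)/(L + mu) = 81/237 = 0.3418


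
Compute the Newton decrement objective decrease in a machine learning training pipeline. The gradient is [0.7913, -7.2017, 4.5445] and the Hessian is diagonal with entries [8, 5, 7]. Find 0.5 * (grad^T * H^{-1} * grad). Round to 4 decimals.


Step 1: H is diagonal, so H^(-1) * g = [0.0989, -1.4403, 0.6492].
Step 2: g^T H^(-1) g = sum_i g_i^2 / H_ii
  = (0.7913)^2/8 + (-7.2017)^2/5 + (4.5445)^2/7
  = 0.0783 + 10.3729 + 2.9504 = 13.4015
Step 3: Objective decrease = 0.5 * g^T H^(-1) g = 6.7008


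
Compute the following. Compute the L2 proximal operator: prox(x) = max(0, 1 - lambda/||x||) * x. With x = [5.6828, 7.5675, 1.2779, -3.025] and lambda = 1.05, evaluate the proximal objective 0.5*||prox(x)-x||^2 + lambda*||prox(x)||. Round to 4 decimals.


Step 1: Compute ||x||.
||x|| = 10.0172
Step 2: Compute scaling factor.
scale = max(0, 1 - 1.05/10.0172) = 0.8952
Step 3: prox(x) = [5.0871, 6.7743, 1.144, -2.7079]
||prox(x)|| = 8.9672
Step 4: Proximal objective.
0.5*||prox-x||^2 = 0.5513
lambda*||prox|| = 9.4156
Total = 9.9668


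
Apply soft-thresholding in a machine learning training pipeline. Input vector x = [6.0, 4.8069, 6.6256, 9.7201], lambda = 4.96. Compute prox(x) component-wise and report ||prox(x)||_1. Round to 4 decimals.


Soft-thresholding with lambda = 4.96:
prox(6.0) = sign(6.0)*max(|6.0| - 4.96, 0) = 1.04
prox(4.8069) = sign(4.8069)*max(|4.8069| - 4.96, 0) = 0.0
prox(6.6256) = sign(6.6256)*max(|6.6256| - 4.96, 0) = 1.6656
prox(9.7201) = sign(9.7201)*max(|9.7201| - 4.96, 0) = 4.7601
prox(x) = [1.04, 0.0, 1.6656, 4.7601]
||prox(x)||_1 = 1.04 + 0.0 + 1.6656 + 4.7601 = 7.4657


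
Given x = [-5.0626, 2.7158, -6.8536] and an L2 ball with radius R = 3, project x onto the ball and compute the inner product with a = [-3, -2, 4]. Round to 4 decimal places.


Step 1: Compute ||x|| (intermediates to 6 decimals).
||x|| = sqrt((-5.0626)^2 + 2.7158^2 + (-6.8536)^2) = 8.943004
Step 2: Project.
Since ||x|| > R, scale = R/||x|| = 3/8.943004 = 0.335458, proj(x) = scale * x
proj(x) = [-1.69829, 0.911037, -2.299095]
Step 3: Dot product.
a^T * proj(x) = -3*(-1.69829) - 2*0.911037 + 4*(-2.299095) = -5.9236


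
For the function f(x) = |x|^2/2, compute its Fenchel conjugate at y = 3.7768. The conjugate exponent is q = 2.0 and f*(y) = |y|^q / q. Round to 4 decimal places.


The conjugate exponent q satisfies 1/p + 1/q = 1.
p = 2, so q = 2/(2 - 1) = 2.0
|y|^q = 3.7768^2.0 = 14.2642
f*(3.7768) = 14.2642 / 2.0 = 7.1321


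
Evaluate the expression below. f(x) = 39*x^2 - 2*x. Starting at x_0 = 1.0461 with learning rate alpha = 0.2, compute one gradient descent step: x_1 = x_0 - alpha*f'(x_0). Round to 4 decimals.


We compute the gradient at x_0 and apply the update.
f'(x) = 78*x - 2
f'(1.0461) = 78*1.0461 - 2 = 79.5958
x_1 = 1.0461 - 0.2*79.5958 = -14.8731


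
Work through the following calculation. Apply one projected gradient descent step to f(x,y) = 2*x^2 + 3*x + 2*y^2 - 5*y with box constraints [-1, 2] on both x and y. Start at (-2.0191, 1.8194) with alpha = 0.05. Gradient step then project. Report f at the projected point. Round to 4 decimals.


Step 1: Compute gradient at (-2.0191, 1.8194).
grad_x = 2*2*-2.0191 + 3 = -5.0764
grad_y = 2*2*1.8194 - 5 = 2.2776
Step 2: Gradient step.
x_raw = -2.0191 - 0.05*-5.0764 = -1.7653
y_raw = 1.8194 - 0.05*2.2776 = 1.7055
Step 3: Project onto [-1, 2].
x_proj = clip(-1.7653) = -1.0
y_proj = clip(1.7055) = 1.7055
Step 4: Evaluate f.
f(-1.0, 1.7055) = -3.71


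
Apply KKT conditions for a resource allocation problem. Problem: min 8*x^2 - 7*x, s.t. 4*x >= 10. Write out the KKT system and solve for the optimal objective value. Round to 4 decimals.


Step 1: Try lambda = 0 (constraint inactive).
x_unc = 7/(2*8) = 0.4375
Check: 4*0.4375 = 1.75 < 10 -- violated!
Step 2: Constraint must be active: 4*x = 10
x* = 10/4 = 2.5
lambda = (2*8*2.5 - 7)/4 = 8.25
Step 3: Compute optimal value.
f(x*) = 8*2.5^2 - 7*2.5 = 32.5


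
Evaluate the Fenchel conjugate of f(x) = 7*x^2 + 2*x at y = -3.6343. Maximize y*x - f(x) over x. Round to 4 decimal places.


f*(y) = sup_x {y*x - a*x^2 - b*x} = sup_x {(y-b)*x - a*x^2}
FOC: (y - b) - 2a*x = 0 => x* = (y - b)/(2a)
x* = (-3.6343 - 2)/(2*7) = -0.4025
f*(-3.6343) = (y-b)^2/(4a) = (-3.6343 - 2)^2/(4*7)
= 31.7453/28 = 1.1338


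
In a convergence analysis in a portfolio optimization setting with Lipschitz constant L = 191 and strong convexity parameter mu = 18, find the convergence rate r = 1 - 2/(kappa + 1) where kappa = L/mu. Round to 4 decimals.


Step 1: Compute the condition number.
kappa = L/mu = 191/18 = 10.6111
Step 2: Compute the convergence rate.
r = 1 - 2/(kappa + 1) = 1 - 2*mu/(L + mu) = (L - mu)/(L + mu) = 173/209 = 0.8278


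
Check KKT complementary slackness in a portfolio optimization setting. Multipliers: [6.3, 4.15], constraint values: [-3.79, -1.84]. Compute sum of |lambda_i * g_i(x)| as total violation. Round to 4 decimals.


KKT complementary slackness check:
lambda_1 * g_1 = 6.3 * -3.79 = -23.877
lambda_2 * g_2 = 4.15 * -1.84 = -7.636
Total violation = 23.877 + 7.636 = 31.513


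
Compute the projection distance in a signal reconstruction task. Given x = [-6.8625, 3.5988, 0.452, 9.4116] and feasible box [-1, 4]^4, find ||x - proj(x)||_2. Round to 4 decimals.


Project each component onto [-1, 4].
clip(-6.8625) = -1.0, clip(3.5988) = 3.5988, clip(0.452) = 0.452, clip(9.4116) = 4.0
Projection = [-1.0, 3.5988, 0.452, 4.0]
Squared diffs: [34.3689, 0.0, 0.0, 29.2854]
Distance = sqrt(63.6543) = 7.9784


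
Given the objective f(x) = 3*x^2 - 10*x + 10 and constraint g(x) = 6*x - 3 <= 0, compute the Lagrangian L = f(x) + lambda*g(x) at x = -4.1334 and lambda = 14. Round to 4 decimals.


Step 1: Evaluate f(x).
f(-4.1334) = 3*(-4.1334)^2 - 10*(-4.1334) + 10 = 102.589
Step 2: Evaluate g(x).
g(-4.1334) = 6*-4.1334 - 3 = -27.8004
Step 3: Compute Lagrangian.
L = 102.589 + 14*-27.8004 = -286.6166


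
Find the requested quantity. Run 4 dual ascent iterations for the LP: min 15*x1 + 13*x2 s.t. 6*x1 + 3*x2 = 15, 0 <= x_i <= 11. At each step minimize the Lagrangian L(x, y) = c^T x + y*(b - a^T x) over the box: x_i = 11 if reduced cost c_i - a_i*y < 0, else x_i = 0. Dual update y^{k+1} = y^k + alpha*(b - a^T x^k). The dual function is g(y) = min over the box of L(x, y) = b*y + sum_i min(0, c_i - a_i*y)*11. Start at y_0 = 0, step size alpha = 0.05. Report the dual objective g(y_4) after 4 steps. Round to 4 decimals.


Dual ascent for LP: min 15*x1 + 13*x2, 6*x1 + 3*x2 = 15, 0 <= x_i <= 11
Step 1: y^k = 0.0, reduced costs: (15.0, 13.0)
  x^k = (0.0, 0.0), subgradient = b - a^T x = 15.0
  y^{k+1} = 0.0 + 0.05*15.0 = 0.75
Step 2: y^k = 0.75, reduced costs: (10.5, 10.75)
  x^k = (0.0, 0.0), subgradient = b - a^T x = 15.0
  y^{k+1} = 0.75 + 0.05*15.0 = 1.5
Step 3: y^k = 1.5, reduced costs: (6.0, 8.5)
  x^k = (0.0, 0.0), subgradient = b - a^T x = 15.0
  y^{k+1} = 1.5 + 0.05*15.0 = 2.25
Step 4: y^k = 2.25, reduced costs: (1.5, 6.25)
  x^k = (0.0, 0.0), subgradient = b - a^T x = 15.0
  y^{k+1} = 2.25 + 0.05*15.0 = 3.0
Dual objective at y_4 = 3.0: reduced costs (-3.0, 4.0), box minimizer x = (11.0, 0.0)
g(y_4) = b*y + (c1 - a1*y)*x1 + (c2 - a2*y)*x2 = 15*3.0 + (-3.0)*11.0 + 4.0*0.0 = 45.0 - 33.0 + 0.0 = 12.0


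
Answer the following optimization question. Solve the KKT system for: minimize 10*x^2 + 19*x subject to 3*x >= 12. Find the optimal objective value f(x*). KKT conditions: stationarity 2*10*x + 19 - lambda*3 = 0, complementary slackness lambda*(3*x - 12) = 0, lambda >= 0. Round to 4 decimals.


Step 1: Try lambda = 0 (constraint inactive).
x_unc = -19/(2*10) = -0.95
Check: 3*-0.95 = -2.85 < 12 -- violated!
Step 2: Constraint must be active: 3*x = 12
x* = 12/3 = 4.0
lambda = (2*10*4.0 + 19)/3 = 33.0
Step 3: Compute optimal value.
f(x*) = 10*4.0^2 + 19*4.0 = 236.0


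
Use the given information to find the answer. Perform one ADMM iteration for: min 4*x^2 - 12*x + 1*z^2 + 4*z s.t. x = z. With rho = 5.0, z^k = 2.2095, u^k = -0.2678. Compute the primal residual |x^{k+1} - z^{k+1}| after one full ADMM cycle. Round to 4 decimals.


ADMM iteration with rho = 5.0, z^k = 2.2095, u^k = -0.2678
Step 1: x-update.
Minimize 4*x^2 - 12*x + (5.0/2)*(x - 2.2095 - 0.2678)^2
FOC: (2*4 + 5.0)*x = 12 + 5.0*(2.2095 + 0.2678)
x^{k+1} = 1.8759
Step 2: z-update.
Minimize 1*z^2 + 4*z + (5.0/2)*(1.8759 - z - 0.2678)^2
FOC: (2*1 + 5.0)*z = -4 + 5.0*(1.8759 - 0.2678)
z^{k+1} = 0.5772
Step 3: u-update.
u^{k+1} = -0.2678 + 1.8759 - 0.5772 = 1.0309
Step 4: Primal residual = |1.8759 - 0.5772| = 1.2987


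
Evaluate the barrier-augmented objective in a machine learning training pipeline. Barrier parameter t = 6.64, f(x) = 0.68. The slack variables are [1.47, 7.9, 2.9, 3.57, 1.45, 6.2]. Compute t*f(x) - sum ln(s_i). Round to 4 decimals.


Step 1: Compute log-barrier.
ln values: [0.3853, 2.0669, 1.0647, 1.2726, 0.3716, 1.8245]
phi = -(0.3853 + 2.0669 + 1.0647 + 1.2726 + 0.3716 + 1.8245) = -6.9855
Step 2: Compute augmented objective.
t*f(x) = 6.64*0.68 = 4.5152
Total = 4.5152 - 6.9855 = -2.4703


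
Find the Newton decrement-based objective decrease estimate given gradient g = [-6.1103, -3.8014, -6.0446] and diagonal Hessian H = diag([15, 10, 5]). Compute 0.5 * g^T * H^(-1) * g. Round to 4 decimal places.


Step 1: H is diagonal, so H^(-1) * g = [-0.4074, -0.3801, -1.2089].
Step 2: g^T H^(-1) g = sum_i g_i^2 / H_ii
  = (-6.1103)^2/15 + (-3.8014)^2/10 + (-6.0446)^2/5
  = 2.4891 + 1.4451 + 7.3074 = 11.2416
Step 3: Objective decrease = 0.5 * g^T H^(-1) g = 5.6208


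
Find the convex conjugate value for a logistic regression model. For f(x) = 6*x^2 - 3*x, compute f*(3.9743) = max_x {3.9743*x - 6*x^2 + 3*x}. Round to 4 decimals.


f*(y) = sup_x {y*x - a*x^2 - b*x} = sup_x {(y-b)*x - a*x^2}
FOC: (y - b) - 2a*x = 0 => x* = (y - b)/(2a)
x* = (3.9743 + 3)/(2*6) = 0.5812
f*(3.9743) = (y-b)^2/(4a) = (3.9743 + 3)^2/(4*6)
= 48.6409/24 = 2.0267


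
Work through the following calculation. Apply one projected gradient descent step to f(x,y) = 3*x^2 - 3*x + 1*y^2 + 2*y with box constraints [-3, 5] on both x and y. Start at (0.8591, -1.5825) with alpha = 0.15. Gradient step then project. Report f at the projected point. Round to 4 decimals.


Step 1: Compute gradient at (0.8591, -1.5825).
grad_x = 2*3*0.8591 - 3 = 2.1546
grad_y = 2*1*-1.5825 + 2 = -1.165
Step 2: Gradient step.
x_raw = 0.8591 - 0.15*2.1546 = 0.5359
y_raw = -1.5825 - 0.15*-1.165 = -1.4078
Step 3: Project onto [-3, 5].
x_proj = clip(0.5359) = 0.5359
y_proj = clip(-1.4078) = -1.4078
Step 4: Evaluate f.
f(0.5359, -1.4078) = -1.5799
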